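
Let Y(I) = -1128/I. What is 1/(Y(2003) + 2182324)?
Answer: 2003/4371193844 ≈ 4.5823e-7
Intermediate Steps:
1/(Y(2003) + 2182324) = 1/(-1128/2003 + 2182324) = 1/(4371193844/2003) = 2003/4371193844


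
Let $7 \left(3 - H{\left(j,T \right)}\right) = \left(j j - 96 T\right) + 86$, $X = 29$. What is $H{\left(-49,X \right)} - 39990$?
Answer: $- \frac{279612}{7} \approx -39945.0$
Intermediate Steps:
$H{\left(j,T \right)} = - \frac{65}{7} - \frac{j^{2}}{7} + \frac{96 T}{7}$ ($H{\left(j,T \right)} = 3 - \frac{\left(j j - 96 T\right) + 86}{7} = 3 - \frac{\left(j^{2} - 96 T\right) + 86}{7} = 3 - \frac{86 + j^{2} - 96 T}{7} = 3 - \left(\frac{86}{7} - \frac{96 T}{7} + \frac{j^{2}}{7}\right) = - \frac{65}{7} - \frac{j^{2}}{7} + \frac{96 T}{7}$)
$H{\left(-49,X \right)} - 39990 = \left(- \frac{65}{7} - \frac{\left(-49\right)^{2}}{7} + \frac{96}{7} \cdot 29\right) - 39990 = \left(- \frac{65}{7} - 343 + \frac{2784}{7}\right) - 39990 = \frac{318}{7} - 39990 = - \frac{279612}{7}$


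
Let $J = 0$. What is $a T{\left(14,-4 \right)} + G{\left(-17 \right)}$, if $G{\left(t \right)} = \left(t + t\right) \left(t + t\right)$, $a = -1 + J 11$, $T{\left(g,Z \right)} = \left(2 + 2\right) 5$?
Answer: $1136$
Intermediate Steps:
$T{\left(g,Z \right)} = 20$ ($T{\left(g,Z \right)} = 4 \cdot 5 = 20$)
$a = -1$ ($a = -1 + 0 \cdot 11 = -1 + 0 = -1$)
$G{\left(t \right)} = 4 t^{2}$ ($G{\left(t \right)} = 2 t 2 t = 4 t^{2}$)
$a T{\left(14,-4 \right)} + G{\left(-17 \right)} = \left(-1\right) 20 + 4 \left(-17\right)^{2} = -20 + 4 \cdot 289 = -20 + 1156 = 1136$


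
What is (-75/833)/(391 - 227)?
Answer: -75/136612 ≈ -0.00054900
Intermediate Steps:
(-75/833)/(391 - 227) = -75*1/833/164 = -75/833*1/164 = -75/136612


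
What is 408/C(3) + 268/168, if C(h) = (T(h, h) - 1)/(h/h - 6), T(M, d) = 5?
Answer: -21353/42 ≈ -508.40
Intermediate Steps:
C(h) = -⅘ (C(h) = (5 - 1)/(h/h - 6) = 4/(1 - 6) = 4/(-5) = 4*(-⅕) = -⅘)
408/C(3) + 268/168 = 408/(-⅘) + 268/168 = 408*(-5/4) + 268*(1/168) = -510 + 67/42 = -21353/42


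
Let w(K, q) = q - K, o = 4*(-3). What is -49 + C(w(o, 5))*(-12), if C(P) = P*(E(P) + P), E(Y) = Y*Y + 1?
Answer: -62677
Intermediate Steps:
o = -12
E(Y) = 1 + Y**2 (E(Y) = Y**2 + 1 = 1 + Y**2)
C(P) = P*(1 + P + P**2) (C(P) = P*((1 + P**2) + P) = P*(1 + P + P**2))
-49 + C(w(o, 5))*(-12) = -49 + ((5 - 1*(-12))*(1 + (5 - 1*(-12)) + (5 - 1*(-12))**2))*(-12) = -49 + ((5 + 12)*(1 + (5 + 12) + (5 + 12)**2))*(-12) = -49 + (17*(1 + 17 + 17**2))*(-12) = -49 + (17*(1 + 17 + 289))*(-12) = -49 + (17*307)*(-12) = -49 + 5219*(-12) = -49 - 62628 = -62677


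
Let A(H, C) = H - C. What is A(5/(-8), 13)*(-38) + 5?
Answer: 2091/4 ≈ 522.75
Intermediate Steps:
A(5/(-8), 13)*(-38) + 5 = (5/(-8) - 1*13)*(-38) + 5 = (5*(-⅛) - 13)*(-38) + 5 = (-5/8 - 13)*(-38) + 5 = -109/8*(-38) + 5 = 2071/4 + 5 = 2091/4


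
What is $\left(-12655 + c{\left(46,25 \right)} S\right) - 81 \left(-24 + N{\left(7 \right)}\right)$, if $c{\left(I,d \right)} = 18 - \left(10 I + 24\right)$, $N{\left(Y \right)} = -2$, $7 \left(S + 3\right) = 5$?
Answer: $- \frac{66387}{7} \approx -9483.9$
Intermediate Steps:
$S = - \frac{16}{7}$ ($S = -3 + \frac{1}{7} \cdot 5 = -3 + \frac{5}{7} = - \frac{16}{7} \approx -2.2857$)
$c{\left(I,d \right)} = -6 - 10 I$ ($c{\left(I,d \right)} = 18 - \left(24 + 10 I\right) = -6 - 10 I$)
$\left(-12655 + c{\left(46,25 \right)} S\right) - 81 \left(-24 + N{\left(7 \right)}\right) = \left(-12655 + \left(-6 - 460\right) \left(- \frac{16}{7}\right)\right) - 81 \left(-24 - 2\right) = \left(-12655 + \left(-6 - 460\right) \left(- \frac{16}{7}\right)\right) - -2106 = \left(-12655 - - \frac{7456}{7}\right) + 2106 = \left(-12655 + \frac{7456}{7}\right) + 2106 = - \frac{81129}{7} + 2106 = - \frac{66387}{7}$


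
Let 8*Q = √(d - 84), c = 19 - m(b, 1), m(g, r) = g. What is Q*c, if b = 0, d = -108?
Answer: 19*I*√3 ≈ 32.909*I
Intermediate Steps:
c = 19 (c = 19 - 1*0 = 19 + 0 = 19)
Q = I*√3 (Q = √(-108 - 84)/8 = √(-192)/8 = (8*I*√3)/8 = I*√3 ≈ 1.732*I)
Q*c = (I*√3)*19 = 19*I*√3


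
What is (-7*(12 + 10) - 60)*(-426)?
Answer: 91164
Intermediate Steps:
(-7*(12 + 10) - 60)*(-426) = (-7*22 - 60)*(-426) = (-154 - 60)*(-426) = -214*(-426) = 91164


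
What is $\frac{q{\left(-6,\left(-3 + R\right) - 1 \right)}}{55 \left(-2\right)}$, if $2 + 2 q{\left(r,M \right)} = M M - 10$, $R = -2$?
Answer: $- \frac{6}{55} \approx -0.10909$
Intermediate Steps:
$q{\left(r,M \right)} = -6 + \frac{M^{2}}{2}$ ($q{\left(r,M \right)} = -1 + \frac{M M - 10}{2} = -1 + \frac{M^{2} - 10}{2} = -1 + \frac{-10 + M^{2}}{2} = -1 + \left(-5 + \frac{M^{2}}{2}\right) = -6 + \frac{M^{2}}{2}$)
$\frac{q{\left(-6,\left(-3 + R\right) - 1 \right)}}{55 \left(-2\right)} = \frac{-6 + \frac{\left(\left(-3 - 2\right) - 1\right)^{2}}{2}}{55 \left(-2\right)} = \frac{-6 + \frac{\left(-5 - 1\right)^{2}}{2}}{-110} = \left(-6 + \frac{\left(-6\right)^{2}}{2}\right) \left(- \frac{1}{110}\right) = \left(-6 + \frac{1}{2} \cdot 36\right) \left(- \frac{1}{110}\right) = \left(-6 + 18\right) \left(- \frac{1}{110}\right) = 12 \left(- \frac{1}{110}\right) = - \frac{6}{55}$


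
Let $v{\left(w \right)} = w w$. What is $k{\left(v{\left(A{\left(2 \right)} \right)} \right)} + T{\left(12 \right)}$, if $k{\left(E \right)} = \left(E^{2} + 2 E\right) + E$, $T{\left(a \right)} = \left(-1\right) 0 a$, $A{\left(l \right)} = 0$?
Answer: $0$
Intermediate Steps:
$T{\left(a \right)} = 0$ ($T{\left(a \right)} = 0 a = 0$)
$v{\left(w \right)} = w^{2}$
$k{\left(E \right)} = E^{2} + 3 E$
$k{\left(v{\left(A{\left(2 \right)} \right)} \right)} + T{\left(12 \right)} = 0^{2} \left(3 + 0^{2}\right) + 0 = 0 \left(3 + 0\right) + 0 = 0 \cdot 3 + 0 = 0 + 0 = 0$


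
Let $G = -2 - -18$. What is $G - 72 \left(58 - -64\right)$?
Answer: $-8768$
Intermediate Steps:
$G = 16$ ($G = -2 + 18 = 16$)
$G - 72 \left(58 - -64\right) = 16 - 72 \left(58 - -64\right) = 16 - 72 \left(58 + 64\right) = 16 - 8784 = -8768$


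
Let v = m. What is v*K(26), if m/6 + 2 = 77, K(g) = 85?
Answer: 38250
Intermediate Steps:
m = 450 (m = -12 + 6*77 = -12 + 462 = 450)
v = 450
v*K(26) = 450*85 = 38250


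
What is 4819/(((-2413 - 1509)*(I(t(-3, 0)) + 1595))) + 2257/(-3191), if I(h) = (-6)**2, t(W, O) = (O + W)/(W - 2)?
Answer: -14452914403/20412131362 ≈ -0.70806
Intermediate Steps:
t(W, O) = (O + W)/(-2 + W)
I(h) = 36
4819/(((-2413 - 1509)*(I(t(-3, 0)) + 1595))) + 2257/(-3191) = 4819/(((-2413 - 1509)*(36 + 1595))) + 2257/(-3191) = 4819/((-3922*1631)) + 2257*(-1/3191) = 4819/(-6396782) - 2257/3191 = 4819*(-1/6396782) - 2257/3191 = -4819/6396782 - 2257/3191 = -14452914403/20412131362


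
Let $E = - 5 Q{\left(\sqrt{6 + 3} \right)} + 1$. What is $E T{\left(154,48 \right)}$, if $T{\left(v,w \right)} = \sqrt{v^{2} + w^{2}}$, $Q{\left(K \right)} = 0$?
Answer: $2 \sqrt{6505} \approx 161.31$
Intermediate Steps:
$E = 1$ ($E = \left(-5\right) 0 + 1 = 0 + 1 = 1$)
$E T{\left(154,48 \right)} = 1 \sqrt{154^{2} + 48^{2}} = 1 \sqrt{23716 + 2304} = 1 \sqrt{26020} = 1 \cdot 2 \sqrt{6505} = 2 \sqrt{6505}$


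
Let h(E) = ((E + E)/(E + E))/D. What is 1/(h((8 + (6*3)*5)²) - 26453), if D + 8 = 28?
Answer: -20/529059 ≈ -3.7803e-5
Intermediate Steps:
D = 20 (D = -8 + 28 = 20)
h(E) = 1/20 (h(E) = ((E + E)/(E + E))/20 = ((2*E)/((2*E)))*(1/20) = ((2*E)*(1/(2*E)))*(1/20) = 1*(1/20) = 1/20)
1/(h((8 + (6*3)*5)²) - 26453) = 1/(1/20 - 26453) = 1/(-529059/20) = -20/529059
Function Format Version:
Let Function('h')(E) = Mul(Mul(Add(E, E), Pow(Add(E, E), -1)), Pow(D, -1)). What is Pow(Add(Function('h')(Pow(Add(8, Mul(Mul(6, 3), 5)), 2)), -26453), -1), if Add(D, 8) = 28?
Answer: Rational(-20, 529059) ≈ -3.7803e-5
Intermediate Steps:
D = 20 (D = Add(-8, 28) = 20)
Function('h')(E) = Rational(1, 20) (Function('h')(E) = Mul(Mul(Add(E, E), Pow(Add(E, E), -1)), Pow(20, -1)) = Mul(Mul(Mul(2, E), Pow(Mul(2, E), -1)), Rational(1, 20)) = Mul(Mul(Mul(2, E), Mul(Rational(1, 2), Pow(E, -1))), Rational(1, 20)) = Mul(1, Rational(1, 20)) = Rational(1, 20))
Pow(Add(Function('h')(Pow(Add(8, Mul(Mul(6, 3), 5)), 2)), -26453), -1) = Pow(Add(Rational(1, 20), -26453), -1) = Pow(Rational(-529059, 20), -1) = Rational(-20, 529059)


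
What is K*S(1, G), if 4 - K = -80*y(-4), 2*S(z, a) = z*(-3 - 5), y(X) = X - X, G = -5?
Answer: -16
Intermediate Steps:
y(X) = 0
S(z, a) = -4*z (S(z, a) = (z*(-3 - 5))/2 = (z*(-8))/2 = (-8*z)/2 = -4*z)
K = 4 (K = 4 - (-80)*0 = 4 - 1*0 = 4 + 0 = 4)
K*S(1, G) = 4*(-4*1) = 4*(-4) = -16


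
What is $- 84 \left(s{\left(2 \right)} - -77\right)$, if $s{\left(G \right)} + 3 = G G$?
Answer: $-6552$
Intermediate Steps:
$s{\left(G \right)} = -3 + G^{2}$ ($s{\left(G \right)} = -3 + G G = -3 + G^{2}$)
$- 84 \left(s{\left(2 \right)} - -77\right) = - 84 \left(\left(-3 + 2^{2}\right) - -77\right) = - 84 \left(\left(-3 + 4\right) + 77\right) = - 84 \left(1 + 77\right) = \left(-84\right) 78 = -6552$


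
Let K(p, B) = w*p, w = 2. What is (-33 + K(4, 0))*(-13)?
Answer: 325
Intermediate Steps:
K(p, B) = 2*p
(-33 + K(4, 0))*(-13) = (-33 + 2*4)*(-13) = (-33 + 8)*(-13) = -25*(-13) = 325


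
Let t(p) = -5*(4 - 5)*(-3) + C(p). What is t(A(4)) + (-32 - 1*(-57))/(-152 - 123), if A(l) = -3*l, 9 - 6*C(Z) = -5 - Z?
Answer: -487/33 ≈ -14.758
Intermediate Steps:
C(Z) = 7/3 + Z/6 (C(Z) = 3/2 - (-5 - Z)/6 = 3/2 + (5/6 + Z/6) = 7/3 + Z/6)
t(p) = -38/3 + p/6 (t(p) = -5*(4 - 5)*(-3) + (7/3 + p/6) = -(-5)*(-3) + (7/3 + p/6) = -5*3 + (7/3 + p/6) = -15 + (7/3 + p/6) = -38/3 + p/6)
t(A(4)) + (-32 - 1*(-57))/(-152 - 123) = (-38/3 + (-3*4)/6) + (-32 - 1*(-57))/(-152 - 123) = (-38/3 + (1/6)*(-12)) + (-32 + 57)/(-275) = (-38/3 - 2) + 25*(-1/275) = -44/3 - 1/11 = -487/33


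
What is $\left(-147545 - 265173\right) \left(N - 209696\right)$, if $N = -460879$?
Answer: $276758372850$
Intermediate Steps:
$\left(-147545 - 265173\right) \left(N - 209696\right) = \left(-147545 - 265173\right) \left(-460879 - 209696\right) = \left(-412718\right) \left(-670575\right) = 276758372850$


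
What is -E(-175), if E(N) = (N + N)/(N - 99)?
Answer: -175/137 ≈ -1.2774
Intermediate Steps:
E(N) = 2*N/(-99 + N) (E(N) = (2*N)/(-99 + N) = 2*N/(-99 + N))
-E(-175) = -2*(-175)/(-99 - 175) = -2*(-175)/(-274) = -2*(-175)*(-1)/274 = -1*175/137 = -175/137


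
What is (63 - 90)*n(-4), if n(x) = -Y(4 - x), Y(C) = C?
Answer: 216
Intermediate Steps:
n(x) = -4 + x (n(x) = -(4 - x) = -4 + x)
(63 - 90)*n(-4) = (63 - 90)*(-4 - 4) = -27*(-8) = 216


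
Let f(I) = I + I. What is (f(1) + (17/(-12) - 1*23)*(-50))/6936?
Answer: 7337/41616 ≈ 0.17630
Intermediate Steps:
f(I) = 2*I
(f(1) + (17/(-12) - 1*23)*(-50))/6936 = (2*1 + (17/(-12) - 1*23)*(-50))/6936 = (2 + (17*(-1/12) - 23)*(-50))*(1/6936) = (2 + (-17/12 - 23)*(-50))*(1/6936) = (2 - 293/12*(-50))*(1/6936) = (2 + 7325/6)*(1/6936) = (7337/6)*(1/6936) = 7337/41616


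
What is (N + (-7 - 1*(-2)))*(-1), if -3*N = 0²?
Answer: 5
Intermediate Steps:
N = 0 (N = -⅓*0² = -⅓*0 = 0)
(N + (-7 - 1*(-2)))*(-1) = (0 + (-7 - 1*(-2)))*(-1) = (0 + (-7 + 2))*(-1) = (0 - 5)*(-1) = -5*(-1) = 5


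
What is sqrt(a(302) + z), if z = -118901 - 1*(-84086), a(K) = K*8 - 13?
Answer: 2*I*sqrt(8103) ≈ 180.03*I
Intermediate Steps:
a(K) = -13 + 8*K (a(K) = 8*K - 13 = -13 + 8*K)
z = -34815 (z = -118901 + 84086 = -34815)
sqrt(a(302) + z) = sqrt((-13 + 8*302) - 34815) = sqrt((-13 + 2416) - 34815) = sqrt(2403 - 34815) = sqrt(-32412) = 2*I*sqrt(8103)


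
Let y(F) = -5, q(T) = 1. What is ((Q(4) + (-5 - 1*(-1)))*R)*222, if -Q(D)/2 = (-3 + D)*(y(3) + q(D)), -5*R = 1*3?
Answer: -2664/5 ≈ -532.80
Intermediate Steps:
R = -⅗ (R = -3/5 = -⅕*3 = -⅗ ≈ -0.60000)
Q(D) = -24 + 8*D (Q(D) = -2*(-3 + D)*(-5 + 1) = -2*(-3 + D)*(-4) = -2*(12 - 4*D) = -24 + 8*D)
((Q(4) + (-5 - 1*(-1)))*R)*222 = (((-24 + 8*4) + (-5 - 1*(-1)))*(-⅗))*222 = (((-24 + 32) + (-5 + 1))*(-⅗))*222 = ((8 - 4)*(-⅗))*222 = (4*(-⅗))*222 = -12/5*222 = -2664/5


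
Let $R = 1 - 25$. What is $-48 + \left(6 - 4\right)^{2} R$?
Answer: $-144$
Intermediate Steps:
$R = -24$ ($R = 1 - 25 = -24$)
$-48 + \left(6 - 4\right)^{2} R = -48 + \left(6 - 4\right)^{2} \left(-24\right) = -48 + 2^{2} \left(-24\right) = -48 + 4 \left(-24\right) = -48 - 96 = -144$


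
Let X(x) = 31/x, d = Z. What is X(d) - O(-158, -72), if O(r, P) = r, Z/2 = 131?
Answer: 41427/262 ≈ 158.12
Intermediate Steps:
Z = 262 (Z = 2*131 = 262)
d = 262
X(d) - O(-158, -72) = 31/262 - 1*(-158) = 31*(1/262) + 158 = 31/262 + 158 = 41427/262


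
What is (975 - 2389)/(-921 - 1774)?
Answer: 202/385 ≈ 0.52468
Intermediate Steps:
(975 - 2389)/(-921 - 1774) = -1414/(-2695) = -1414*(-1/2695) = 202/385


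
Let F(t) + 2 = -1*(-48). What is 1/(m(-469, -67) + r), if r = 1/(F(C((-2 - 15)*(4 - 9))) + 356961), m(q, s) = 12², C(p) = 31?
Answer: 357007/51409009 ≈ 0.0069444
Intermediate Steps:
F(t) = 46 (F(t) = -2 - 1*(-48) = -2 + 48 = 46)
m(q, s) = 144
r = 1/357007 (r = 1/(46 + 356961) = 1/357007 ≈ 2.8011e-6)
1/(m(-469, -67) + r) = 1/(144 + 1/357007) = 1/(51409009/357007) = 357007/51409009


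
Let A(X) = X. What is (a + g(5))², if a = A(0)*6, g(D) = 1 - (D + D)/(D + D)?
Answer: 0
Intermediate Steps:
g(D) = 0 (g(D) = 1 - 2*D/(2*D) = 1 - 2*D*1/(2*D) = 1 - 1*1 = 1 - 1 = 0)
a = 0 (a = 0*6 = 0)
(a + g(5))² = (0 + 0)² = 0² = 0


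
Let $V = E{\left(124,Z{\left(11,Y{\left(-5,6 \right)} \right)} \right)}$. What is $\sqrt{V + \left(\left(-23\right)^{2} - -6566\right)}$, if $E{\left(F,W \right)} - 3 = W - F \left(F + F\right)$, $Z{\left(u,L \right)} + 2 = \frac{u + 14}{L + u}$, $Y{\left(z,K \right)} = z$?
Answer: $\frac{i \sqrt{851466}}{6} \approx 153.79 i$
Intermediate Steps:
$Z{\left(u,L \right)} = -2 + \frac{14 + u}{L + u}$ ($Z{\left(u,L \right)} = -2 + \frac{u + 14}{L + u} = -2 + \frac{14 + u}{L + u}$)
$E{\left(F,W \right)} = 3 + W - 2 F^{2}$ ($E{\left(F,W \right)} = 3 - \left(- W + F \left(F + F\right)\right) = 3 - \left(- W + F 2 F\right) = 3 + \left(W - 2 F^{2}\right) = 3 - \left(- W + 2 F^{2}\right) = 3 + W - 2 F^{2}$)
$V = - \frac{184481}{6}$ ($V = 3 + \frac{14 - 11 - -10}{-5 + 11} - 2 \cdot 124^{2} = 3 + \frac{14 - 11 + 10}{6} - 30752 = 3 + \frac{1}{6} \cdot 13 - 30752 = 3 + \frac{13}{6} - 30752 = - \frac{184481}{6} \approx -30747.0$)
$\sqrt{V + \left(\left(-23\right)^{2} - -6566\right)} = \sqrt{- \frac{184481}{6} + \left(\left(-23\right)^{2} - -6566\right)} = \sqrt{- \frac{184481}{6} + \left(529 + 6566\right)} = \sqrt{- \frac{184481}{6} + 7095} = \sqrt{- \frac{141911}{6}} = \frac{i \sqrt{851466}}{6}$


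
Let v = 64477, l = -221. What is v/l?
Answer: -64477/221 ≈ -291.75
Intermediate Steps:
v/l = 64477/(-221) = 64477*(-1/221) = -64477/221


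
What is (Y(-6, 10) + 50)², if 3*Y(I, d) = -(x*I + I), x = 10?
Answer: 5184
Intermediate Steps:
Y(I, d) = -11*I/3 (Y(I, d) = (-(10*I + I))/3 = (-11*I)/3 = -11*I/3)
(Y(-6, 10) + 50)² = (-11/3*(-6) + 50)² = (22 + 50)² = 72² = 5184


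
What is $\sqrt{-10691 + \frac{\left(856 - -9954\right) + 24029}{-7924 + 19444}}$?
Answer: $\frac{i \sqrt{68403045}}{80} \approx 103.38 i$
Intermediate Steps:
$\sqrt{-10691 + \frac{\left(856 - -9954\right) + 24029}{-7924 + 19444}} = \sqrt{-10691 + \frac{\left(856 + 9954\right) + 24029}{11520}} = \sqrt{-10691 + \left(10810 + 24029\right) \frac{1}{11520}} = \sqrt{-10691 + 34839 \cdot \frac{1}{11520}} = \sqrt{-10691 + \frac{3871}{1280}} = \sqrt{- \frac{13680609}{1280}} = \frac{i \sqrt{68403045}}{80}$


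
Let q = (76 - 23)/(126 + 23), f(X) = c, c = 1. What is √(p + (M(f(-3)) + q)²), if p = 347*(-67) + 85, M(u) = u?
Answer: 2*I*√128555790/149 ≈ 152.19*I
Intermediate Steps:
f(X) = 1
q = 53/149 ≈ 0.35570
p = -23164 (p = -23249 + 85 = -23164)
√(p + (M(f(-3)) + q)²) = √(-23164 + (1 + 53/149)²) = √(-23164 + (202/149)²) = √(-23164 + 40804/22201) = √(-514223160/22201) = 2*I*√128555790/149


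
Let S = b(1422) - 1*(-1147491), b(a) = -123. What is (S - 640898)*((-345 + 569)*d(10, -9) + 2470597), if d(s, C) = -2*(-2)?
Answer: 1251737059710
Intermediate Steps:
d(s, C) = 4
S = 1147368 (S = -123 - 1*(-1147491) = -123 + 1147491 = 1147368)
(S - 640898)*((-345 + 569)*d(10, -9) + 2470597) = (1147368 - 640898)*((-345 + 569)*4 + 2470597) = 506470*(224*4 + 2470597) = 506470*(896 + 2470597) = 506470*2471493 = 1251737059710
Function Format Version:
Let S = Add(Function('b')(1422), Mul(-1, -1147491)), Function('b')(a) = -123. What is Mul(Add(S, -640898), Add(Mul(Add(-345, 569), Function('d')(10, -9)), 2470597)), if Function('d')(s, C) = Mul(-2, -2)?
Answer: 1251737059710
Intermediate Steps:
Function('d')(s, C) = 4
S = 1147368 (S = Add(-123, Mul(-1, -1147491)) = Add(-123, 1147491) = 1147368)
Mul(Add(S, -640898), Add(Mul(Add(-345, 569), Function('d')(10, -9)), 2470597)) = Mul(Add(1147368, -640898), Add(Mul(Add(-345, 569), 4), 2470597)) = Mul(506470, Add(Mul(224, 4), 2470597)) = Mul(506470, Add(896, 2470597)) = Mul(506470, 2471493) = 1251737059710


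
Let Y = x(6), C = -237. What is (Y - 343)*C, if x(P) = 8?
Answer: 79395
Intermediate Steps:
Y = 8
(Y - 343)*C = (8 - 343)*(-237) = -335*(-237) = 79395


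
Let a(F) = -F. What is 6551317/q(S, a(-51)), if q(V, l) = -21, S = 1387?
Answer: -6551317/21 ≈ -3.1197e+5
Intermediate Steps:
6551317/q(S, a(-51)) = 6551317/(-21) = 6551317*(-1/21) = -6551317/21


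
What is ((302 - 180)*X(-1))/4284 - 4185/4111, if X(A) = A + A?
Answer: -4732906/4402881 ≈ -1.0750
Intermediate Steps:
X(A) = 2*A
((302 - 180)*X(-1))/4284 - 4185/4111 = ((302 - 180)*(2*(-1)))/4284 - 4185/4111 = (122*(-2))*(1/4284) - 4185*1/4111 = -244*1/4284 - 4185/4111 = -61/1071 - 4185/4111 = -4732906/4402881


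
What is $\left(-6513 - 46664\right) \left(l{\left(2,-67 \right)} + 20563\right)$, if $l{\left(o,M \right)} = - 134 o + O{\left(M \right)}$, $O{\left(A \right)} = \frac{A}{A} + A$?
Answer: $-1075717533$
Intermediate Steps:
$O{\left(A \right)} = 1 + A$
$l{\left(o,M \right)} = 1 + M - 134 o$ ($l{\left(o,M \right)} = - 134 o + \left(1 + M\right) = 1 + M - 134 o$)
$\left(-6513 - 46664\right) \left(l{\left(2,-67 \right)} + 20563\right) = \left(-6513 - 46664\right) \left(\left(1 - 67 - 268\right) + 20563\right) = - 53177 \left(\left(1 - 67 - 268\right) + 20563\right) = - 53177 \left(-334 + 20563\right) = \left(-53177\right) 20229 = -1075717533$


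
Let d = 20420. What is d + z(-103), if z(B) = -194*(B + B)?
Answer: 60384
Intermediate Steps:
z(B) = -388*B
d + z(-103) = 20420 - 388*(-103) = 20420 + 39964 = 60384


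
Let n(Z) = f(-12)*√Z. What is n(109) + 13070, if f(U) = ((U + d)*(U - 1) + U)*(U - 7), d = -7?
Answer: 13070 - 4465*√109 ≈ -33546.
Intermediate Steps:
f(U) = (-7 + U)*(U + (-1 + U)*(-7 + U)) (f(U) = ((U - 7)*(U - 1) + U)*(U - 7) = ((-7 + U)*(-1 + U) + U)*(-7 + U) = ((-1 + U)*(-7 + U) + U)*(-7 + U) = (U + (-1 + U)*(-7 + U))*(-7 + U) = (-7 + U)*(U + (-1 + U)*(-7 + U)))
n(Z) = -4465*√Z (n(Z) = (-49 + (-12)³ - 14*(-12)² + 56*(-12))*√Z = (-49 - 1728 - 14*144 - 672)*√Z = (-49 - 1728 - 2016 - 672)*√Z = -4465*√Z)
n(109) + 13070 = -4465*√109 + 13070 = 13070 - 4465*√109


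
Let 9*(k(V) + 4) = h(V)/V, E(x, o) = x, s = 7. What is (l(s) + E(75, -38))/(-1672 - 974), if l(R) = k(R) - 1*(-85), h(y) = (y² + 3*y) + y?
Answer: -1415/23814 ≈ -0.059419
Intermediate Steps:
h(y) = y² + 4*y
k(V) = -32/9 + V/9 (k(V) = -4 + ((V*(4 + V))/V)/9 = -4 + (4 + V)/9 = -4 + (4/9 + V/9) = -32/9 + V/9)
l(R) = 733/9 + R/9 (l(R) = (-32/9 + R/9) - 1*(-85) = (-32/9 + R/9) + 85 = 733/9 + R/9)
(l(s) + E(75, -38))/(-1672 - 974) = ((733/9 + (⅑)*7) + 75)/(-1672 - 974) = ((733/9 + 7/9) + 75)/(-2646) = (740/9 + 75)*(-1/2646) = (1415/9)*(-1/2646) = -1415/23814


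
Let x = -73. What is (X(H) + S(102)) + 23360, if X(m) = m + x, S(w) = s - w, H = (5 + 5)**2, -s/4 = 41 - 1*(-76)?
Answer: 22817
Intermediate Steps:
s = -468 (s = -4*(41 - 1*(-76)) = -4*(41 + 76) = -4*117 = -468)
H = 100 (H = 10**2 = 100)
S(w) = -468 - w
X(m) = -73 + m (X(m) = m - 73 = -73 + m)
(X(H) + S(102)) + 23360 = ((-73 + 100) + (-468 - 1*102)) + 23360 = (27 + (-468 - 102)) + 23360 = (27 - 570) + 23360 = -543 + 23360 = 22817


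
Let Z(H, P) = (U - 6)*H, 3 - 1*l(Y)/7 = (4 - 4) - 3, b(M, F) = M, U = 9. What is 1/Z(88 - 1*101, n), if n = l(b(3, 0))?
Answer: -1/39 ≈ -0.025641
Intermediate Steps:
l(Y) = 42 (l(Y) = 21 - 7*((4 - 4) - 3) = 21 - 7*(0 - 3) = 21 - 7*(-3) = 21 + 21 = 42)
n = 42
Z(H, P) = 3*H (Z(H, P) = (9 - 6)*H = 3*H)
1/Z(88 - 1*101, n) = 1/(3*(88 - 1*101)) = 1/(3*(88 - 101)) = 1/(3*(-13)) = 1/(-39) = -1/39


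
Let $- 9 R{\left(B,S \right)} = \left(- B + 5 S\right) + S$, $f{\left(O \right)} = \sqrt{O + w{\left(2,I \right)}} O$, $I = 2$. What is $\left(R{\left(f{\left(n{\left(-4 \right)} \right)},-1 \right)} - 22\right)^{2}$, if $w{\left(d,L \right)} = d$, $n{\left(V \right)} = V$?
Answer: $\frac{36832}{81} + \frac{512 i \sqrt{2}}{27} \approx 454.72 + 26.818 i$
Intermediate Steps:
$f{\left(O \right)} = O \sqrt{2 + O}$ ($f{\left(O \right)} = \sqrt{O + 2} O = \sqrt{2 + O} O = O \sqrt{2 + O}$)
$R{\left(B,S \right)} = - \frac{2 S}{3} + \frac{B}{9}$ ($R{\left(B,S \right)} = - \frac{\left(- B + 5 S\right) + S}{9} = - \frac{- B + 6 S}{9} = - \frac{2 S}{3} + \frac{B}{9}$)
$\left(R{\left(f{\left(n{\left(-4 \right)} \right)},-1 \right)} - 22\right)^{2} = \left(\left(\left(- \frac{2}{3}\right) \left(-1\right) + \frac{\left(-4\right) \sqrt{2 - 4}}{9}\right) - 22\right)^{2} = \left(\left(\frac{2}{3} + \frac{\left(-4\right) \sqrt{-2}}{9}\right) - 22\right)^{2} = \left(\left(\frac{2}{3} + \frac{\left(-4\right) i \sqrt{2}}{9}\right) - 22\right)^{2} = \left(\left(\frac{2}{3} - \frac{4 i \sqrt{2}}{9}\right) - 22\right)^{2} = \left(- \frac{64}{3} - \frac{4 i \sqrt{2}}{9}\right)^{2}$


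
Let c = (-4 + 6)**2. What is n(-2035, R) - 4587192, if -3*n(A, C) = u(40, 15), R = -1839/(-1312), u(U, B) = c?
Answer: -13761580/3 ≈ -4.5872e+6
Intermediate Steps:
c = 4 (c = 2**2 = 4)
u(U, B) = 4
R = 1839/1312 (R = -1839*(-1/1312) = 1839/1312 ≈ 1.4017)
n(A, C) = -4/3 (n(A, C) = -1/3*4 = -4/3)
n(-2035, R) - 4587192 = -4/3 - 4587192 = -13761580/3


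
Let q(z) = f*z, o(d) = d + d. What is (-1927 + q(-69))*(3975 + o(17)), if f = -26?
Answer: -533197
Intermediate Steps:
o(d) = 2*d
q(z) = -26*z
(-1927 + q(-69))*(3975 + o(17)) = (-1927 - 26*(-69))*(3975 + 2*17) = (-1927 + 1794)*(3975 + 34) = -133*4009 = -533197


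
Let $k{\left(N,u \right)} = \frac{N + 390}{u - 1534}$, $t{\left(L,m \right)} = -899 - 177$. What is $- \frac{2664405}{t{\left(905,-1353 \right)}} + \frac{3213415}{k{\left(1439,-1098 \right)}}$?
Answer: $- \frac{9095620912535}{1968004} \approx -4.6218 \cdot 10^{6}$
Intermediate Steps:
$t{\left(L,m \right)} = -1076$
$k{\left(N,u \right)} = \frac{390 + N}{-1534 + u}$
$- \frac{2664405}{t{\left(905,-1353 \right)}} + \frac{3213415}{k{\left(1439,-1098 \right)}} = - \frac{2664405}{-1076} + \frac{3213415}{\frac{1}{-1534 - 1098} \left(390 + 1439\right)} = \left(-2664405\right) \left(- \frac{1}{1076}\right) + \frac{3213415}{\frac{1}{-2632} \cdot 1829} = \frac{2664405}{1076} + \frac{3213415}{\left(- \frac{1}{2632}\right) 1829} = \frac{2664405}{1076} + \frac{3213415}{- \frac{1829}{2632}} = \frac{2664405}{1076} + 3213415 \left(- \frac{2632}{1829}\right) = \frac{2664405}{1076} - \frac{8457708280}{1829} = - \frac{9095620912535}{1968004}$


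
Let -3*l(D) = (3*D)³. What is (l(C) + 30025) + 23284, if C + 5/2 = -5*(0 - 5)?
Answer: -393653/8 ≈ -49207.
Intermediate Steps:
C = 45/2 (C = -5/2 - 5*(0 - 5) = -5/2 - 5*(-5) = -5/2 + 25 = 45/2 ≈ 22.500)
l(D) = -9*D³ (l(D) = -27*D³/3 = -9*D³)
(l(C) + 30025) + 23284 = (-9*(45/2)³ + 30025) + 23284 = (-9*91125/8 + 30025) + 23284 = (-820125/8 + 30025) + 23284 = -579925/8 + 23284 = -393653/8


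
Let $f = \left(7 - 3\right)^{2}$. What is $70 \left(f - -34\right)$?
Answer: $3500$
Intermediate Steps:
$f = 16$ ($f = 4^{2} = 16$)
$70 \left(f - -34\right) = 70 \left(16 - -34\right) = 70 \left(16 + 34\right) = 70 \cdot 50 = 3500$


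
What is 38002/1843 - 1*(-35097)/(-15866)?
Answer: 538255961/29241038 ≈ 18.408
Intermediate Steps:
38002/1843 - 1*(-35097)/(-15866) = 38002*(1/1843) + 35097*(-1/15866) = 38002/1843 - 35097/15866 = 538255961/29241038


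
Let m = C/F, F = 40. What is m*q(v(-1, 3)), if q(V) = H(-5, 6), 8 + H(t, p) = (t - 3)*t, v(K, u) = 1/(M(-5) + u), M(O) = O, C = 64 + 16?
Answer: 64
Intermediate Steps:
C = 80
v(K, u) = 1/(-5 + u)
H(t, p) = -8 + t*(-3 + t) (H(t, p) = -8 + (t - 3)*t = -8 + (-3 + t)*t = -8 + t*(-3 + t))
q(V) = 32 (q(V) = -8 + (-5)² - 3*(-5) = -8 + 25 + 15 = 32)
m = 2 (m = 80/40 = 80*(1/40) = 2)
m*q(v(-1, 3)) = 2*32 = 64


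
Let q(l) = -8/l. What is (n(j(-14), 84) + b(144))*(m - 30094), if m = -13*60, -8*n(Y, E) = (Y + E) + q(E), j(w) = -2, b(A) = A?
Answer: -86725066/21 ≈ -4.1298e+6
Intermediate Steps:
n(Y, E) = 1/E - E/8 - Y/8 (n(Y, E) = -((Y + E) - 8/E)/8 = -((E + Y) - 8/E)/8 = -(E + Y - 8/E)/8 = 1/E - E/8 - Y/8)
m = -780 (m = -1*780 = -780)
(n(j(-14), 84) + b(144))*(m - 30094) = ((⅛)*(8 - 1*84*(84 - 2))/84 + 144)*(-780 - 30094) = ((⅛)*(1/84)*(8 - 1*84*82) + 144)*(-30874) = ((⅛)*(1/84)*(8 - 6888) + 144)*(-30874) = ((⅛)*(1/84)*(-6880) + 144)*(-30874) = (-215/21 + 144)*(-30874) = (2809/21)*(-30874) = -86725066/21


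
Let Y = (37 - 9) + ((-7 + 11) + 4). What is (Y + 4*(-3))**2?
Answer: 576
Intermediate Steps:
Y = 36 (Y = 28 + (4 + 4) = 28 + 8 = 36)
(Y + 4*(-3))**2 = (36 + 4*(-3))**2 = (36 - 12)**2 = 24**2 = 576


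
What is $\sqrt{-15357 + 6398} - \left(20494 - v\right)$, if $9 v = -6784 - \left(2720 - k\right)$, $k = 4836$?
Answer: $- \frac{63038}{3} + 17 i \sqrt{31} \approx -21013.0 + 94.652 i$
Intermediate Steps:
$v = - \frac{1556}{3}$ ($v = \frac{-6784 - \left(2720 - 4836\right)}{9} = \frac{-6784 - -2116}{9} = \frac{-6784 + 2116}{9} = \frac{1}{9} \left(-4668\right) = - \frac{1556}{3} \approx -518.67$)
$\sqrt{-15357 + 6398} - \left(20494 - v\right) = \sqrt{-15357 + 6398} - \left(20494 - - \frac{1556}{3}\right) = \sqrt{-8959} - \left(20494 + \frac{1556}{3}\right) = 17 i \sqrt{31} - \frac{63038}{3} = - \frac{63038}{3} + 17 i \sqrt{31}$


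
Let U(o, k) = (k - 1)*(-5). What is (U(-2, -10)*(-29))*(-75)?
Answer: 119625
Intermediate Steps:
U(o, k) = 5 - 5*k (U(o, k) = (-1 + k)*(-5) = 5 - 5*k)
(U(-2, -10)*(-29))*(-75) = ((5 - 5*(-10))*(-29))*(-75) = ((5 + 50)*(-29))*(-75) = (55*(-29))*(-75) = -1595*(-75) = 119625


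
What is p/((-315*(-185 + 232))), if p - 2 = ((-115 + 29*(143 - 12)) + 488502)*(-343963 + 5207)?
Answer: 166730960614/14805 ≈ 1.1262e+7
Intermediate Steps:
p = -166730960614 (p = 2 + ((-115 + 29*(143 - 12)) + 488502)*(-343963 + 5207) = 2 + ((-115 + 29*131) + 488502)*(-338756) = 2 + ((-115 + 3799) + 488502)*(-338756) = 2 + (3684 + 488502)*(-338756) = 2 + 492186*(-338756) = 2 - 166730960616 = -166730960614)
p/((-315*(-185 + 232))) = -166730960614*(-1/(315*(-185 + 232))) = -166730960614/((-315*47)) = -166730960614/(-14805) = -166730960614*(-1/14805) = 166730960614/14805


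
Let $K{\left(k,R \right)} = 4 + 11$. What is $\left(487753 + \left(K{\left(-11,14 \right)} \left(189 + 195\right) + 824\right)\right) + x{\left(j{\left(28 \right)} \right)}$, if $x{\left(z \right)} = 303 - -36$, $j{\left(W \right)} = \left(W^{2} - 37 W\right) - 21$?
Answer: $494676$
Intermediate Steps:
$K{\left(k,R \right)} = 15$
$j{\left(W \right)} = -21 + W^{2} - 37 W$
$x{\left(z \right)} = 339$ ($x{\left(z \right)} = 303 + 36 = 339$)
$\left(487753 + \left(K{\left(-11,14 \right)} \left(189 + 195\right) + 824\right)\right) + x{\left(j{\left(28 \right)} \right)} = \left(487753 + \left(15 \left(189 + 195\right) + 824\right)\right) + 339 = \left(487753 + \left(15 \cdot 384 + 824\right)\right) + 339 = \left(487753 + \left(5760 + 824\right)\right) + 339 = \left(487753 + 6584\right) + 339 = 494337 + 339 = 494676$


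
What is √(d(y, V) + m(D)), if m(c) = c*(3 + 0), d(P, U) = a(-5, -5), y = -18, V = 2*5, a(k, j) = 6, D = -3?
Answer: I*√3 ≈ 1.732*I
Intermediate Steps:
V = 10
d(P, U) = 6
m(c) = 3*c (m(c) = c*3 = 3*c)
√(d(y, V) + m(D)) = √(6 + 3*(-3)) = √(6 - 9) = √(-3) = I*√3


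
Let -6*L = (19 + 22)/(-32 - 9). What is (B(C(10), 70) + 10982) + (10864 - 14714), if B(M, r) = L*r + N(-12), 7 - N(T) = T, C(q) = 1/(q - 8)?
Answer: 21488/3 ≈ 7162.7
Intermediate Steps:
C(q) = 1/(-8 + q)
N(T) = 7 - T
L = 1/6 (L = -(19 + 22)/(6*(-32 - 9)) = -41/(6*(-41)) = -41*(-1)/(6*41) = -1/6*(-1) = 1/6 ≈ 0.16667)
B(M, r) = 19 + r/6 (B(M, r) = r/6 + (7 - 1*(-12)) = r/6 + (7 + 12) = r/6 + 19 = 19 + r/6)
(B(C(10), 70) + 10982) + (10864 - 14714) = ((19 + (1/6)*70) + 10982) + (10864 - 14714) = ((19 + 35/3) + 10982) - 3850 = (92/3 + 10982) - 3850 = 33038/3 - 3850 = 21488/3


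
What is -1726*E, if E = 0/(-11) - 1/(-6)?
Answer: -863/3 ≈ -287.67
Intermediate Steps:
E = ⅙ (E = 0*(-1/11) - 1*(-⅙) = 0 + ⅙ = ⅙ ≈ 0.16667)
-1726*E = -1726*⅙ = -863/3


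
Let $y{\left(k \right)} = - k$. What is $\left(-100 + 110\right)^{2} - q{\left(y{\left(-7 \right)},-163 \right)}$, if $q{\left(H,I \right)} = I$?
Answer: $263$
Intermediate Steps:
$\left(-100 + 110\right)^{2} - q{\left(y{\left(-7 \right)},-163 \right)} = \left(-100 + 110\right)^{2} - -163 = 10^{2} + 163 = 100 + 163 = 263$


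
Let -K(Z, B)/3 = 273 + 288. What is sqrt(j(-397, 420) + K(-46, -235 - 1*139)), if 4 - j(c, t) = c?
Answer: I*sqrt(1282) ≈ 35.805*I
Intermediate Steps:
j(c, t) = 4 - c
K(Z, B) = -1683 (K(Z, B) = -3*(273 + 288) = -3*561 = -1683)
sqrt(j(-397, 420) + K(-46, -235 - 1*139)) = sqrt((4 - 1*(-397)) - 1683) = sqrt((4 + 397) - 1683) = sqrt(401 - 1683) = sqrt(-1282) = I*sqrt(1282)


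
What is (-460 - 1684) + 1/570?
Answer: -1222079/570 ≈ -2144.0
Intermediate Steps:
(-460 - 1684) + 1/570 = -2144 + 1/570 = -1222079/570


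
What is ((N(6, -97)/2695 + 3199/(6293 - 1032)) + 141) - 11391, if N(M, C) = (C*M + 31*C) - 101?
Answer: -31903547107/2835679 ≈ -11251.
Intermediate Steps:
N(M, C) = -101 + 31*C + C*M (N(M, C) = (31*C + C*M) - 101 = -101 + 31*C + C*M)
((N(6, -97)/2695 + 3199/(6293 - 1032)) + 141) - 11391 = (((-101 + 31*(-97) - 97*6)/2695 + 3199/(6293 - 1032)) + 141) - 11391 = (((-101 - 3007 - 582)*(1/2695) + 3199/5261) + 141) - 11391 = ((-3690*1/2695 + 3199*(1/5261)) + 141) - 11391 = ((-738/539 + 3199/5261) + 141) - 11391 = (-2158357/2835679 + 141) - 11391 = 397672382/2835679 - 11391 = -31903547107/2835679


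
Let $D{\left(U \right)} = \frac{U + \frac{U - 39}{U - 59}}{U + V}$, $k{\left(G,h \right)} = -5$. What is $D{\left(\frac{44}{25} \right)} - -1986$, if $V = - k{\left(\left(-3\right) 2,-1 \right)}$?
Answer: $\frac{480378493}{241839} \approx 1986.4$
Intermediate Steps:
$V = 5$ ($V = \left(-1\right) \left(-5\right) = 5$)
$D{\left(U \right)} = \frac{U + \frac{-39 + U}{-59 + U}}{5 + U}$ ($D{\left(U \right)} = \frac{U + \frac{U - 39}{U - 59}}{U + 5} = \frac{U + \frac{-39 + U}{-59 + U}}{5 + U}$)
$D{\left(\frac{44}{25} \right)} - -1986 = \frac{39 - \left(\frac{44}{25}\right)^{2} + 58 \cdot \frac{44}{25}}{295 - \left(\frac{44}{25}\right)^{2} + 54 \cdot \frac{44}{25}} - -1986 = \frac{39 - \left(44 \cdot \frac{1}{25}\right)^{2} + 58 \cdot 44 \cdot \frac{1}{25}}{295 - \left(44 \cdot \frac{1}{25}\right)^{2} + 54 \cdot 44 \cdot \frac{1}{25}} + 1986 = \frac{39 - \left(\frac{44}{25}\right)^{2} + 58 \cdot \frac{44}{25}}{295 - \left(\frac{44}{25}\right)^{2} + 54 \cdot \frac{44}{25}} + 1986 = \frac{39 - \frac{1936}{625} + \frac{2552}{25}}{295 - \frac{1936}{625} + \frac{2376}{25}} + 1986 = \frac{1}{\frac{241839}{625}} \cdot \frac{86239}{625} + 1986 = \frac{625}{241839} \cdot \frac{86239}{625} + 1986 = \frac{86239}{241839} + 1986 = \frac{480378493}{241839}$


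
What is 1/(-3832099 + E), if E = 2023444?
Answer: -1/1808655 ≈ -5.5290e-7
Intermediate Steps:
1/(-3832099 + E) = 1/(-3832099 + 2023444) = 1/(-1808655) = -1/1808655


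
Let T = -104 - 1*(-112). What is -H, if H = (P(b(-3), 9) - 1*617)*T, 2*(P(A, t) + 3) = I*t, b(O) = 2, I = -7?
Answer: 5212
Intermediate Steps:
T = 8 (T = -104 + 112 = 8)
P(A, t) = -3 - 7*t/2 (P(A, t) = -3 + (-7*t)/2 = -3 - 7*t/2)
H = -5212 (H = ((-3 - 7/2*9) - 1*617)*8 = ((-3 - 63/2) - 617)*8 = (-69/2 - 617)*8 = -1303/2*8 = -5212)
-H = -1*(-5212) = 5212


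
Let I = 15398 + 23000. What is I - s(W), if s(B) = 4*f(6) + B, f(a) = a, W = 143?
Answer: 38231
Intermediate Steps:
s(B) = 24 + B (s(B) = 4*6 + B = 24 + B)
I = 38398
I - s(W) = 38398 - (24 + 143) = 38398 - 1*167 = 38398 - 167 = 38231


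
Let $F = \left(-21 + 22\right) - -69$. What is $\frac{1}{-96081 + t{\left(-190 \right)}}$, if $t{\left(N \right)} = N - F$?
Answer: $- \frac{1}{96341} \approx -1.038 \cdot 10^{-5}$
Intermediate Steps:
$F = 70$ ($F = 1 + 69 = 70$)
$t{\left(N \right)} = -70 + N$ ($t{\left(N \right)} = N - 70 = -70 + N$)
$\frac{1}{-96081 + t{\left(-190 \right)}} = \frac{1}{-96081 - 260} = \frac{1}{-96341} = - \frac{1}{96341}$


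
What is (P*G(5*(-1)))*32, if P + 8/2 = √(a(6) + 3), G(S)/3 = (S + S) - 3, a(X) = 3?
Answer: 4992 - 1248*√6 ≈ 1935.0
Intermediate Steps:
G(S) = -9 + 6*S (G(S) = 3*((S + S) - 3) = 3*(2*S - 3) = 3*(-3 + 2*S) = -9 + 6*S)
P = -4 + √6 (P = -4 + √(3 + 3) = -4 + √6 ≈ -1.5505)
(P*G(5*(-1)))*32 = ((-4 + √6)*(-9 + 6*(5*(-1))))*32 = ((-4 + √6)*(-9 + 6*(-5)))*32 = ((-4 + √6)*(-9 - 30))*32 = ((-4 + √6)*(-39))*32 = (156 - 39*√6)*32 = 4992 - 1248*√6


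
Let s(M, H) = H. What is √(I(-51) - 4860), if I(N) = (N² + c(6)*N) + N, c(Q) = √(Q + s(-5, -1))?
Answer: √(-2310 - 51*√5) ≈ 49.235*I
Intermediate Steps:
c(Q) = √(-1 + Q) (c(Q) = √(Q - 1) = √(-1 + Q))
I(N) = N + N² + N*√5 (I(N) = (N² + √(-1 + 6)*N) + N = (N² + √5*N) + N = (N² + N*√5) + N = N + N² + N*√5)
√(I(-51) - 4860) = √(-51*(1 - 51 + √5) - 4860) = √(-51*(-50 + √5) - 4860) = √((2550 - 51*√5) - 4860) = √(-2310 - 51*√5)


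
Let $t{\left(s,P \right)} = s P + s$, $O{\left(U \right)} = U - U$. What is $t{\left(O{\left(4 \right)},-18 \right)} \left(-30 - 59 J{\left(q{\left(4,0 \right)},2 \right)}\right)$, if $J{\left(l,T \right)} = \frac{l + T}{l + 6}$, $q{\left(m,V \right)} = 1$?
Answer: $0$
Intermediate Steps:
$O{\left(U \right)} = 0$
$J{\left(l,T \right)} = \frac{T + l}{6 + l}$
$t{\left(s,P \right)} = s + P s$ ($t{\left(s,P \right)} = P s + s = s + P s$)
$t{\left(O{\left(4 \right)},-18 \right)} \left(-30 - 59 J{\left(q{\left(4,0 \right)},2 \right)}\right) = 0 \left(1 - 18\right) \left(-30 - 59 \frac{2 + 1}{6 + 1}\right) = 0 \left(-17\right) \left(-30 - 59 \cdot \frac{1}{7} \cdot 3\right) = 0 \left(-30 - 59 \cdot \frac{1}{7} \cdot 3\right) = 0 \left(-30 - \frac{177}{7}\right) = 0 \left(- \frac{387}{7}\right) = 0$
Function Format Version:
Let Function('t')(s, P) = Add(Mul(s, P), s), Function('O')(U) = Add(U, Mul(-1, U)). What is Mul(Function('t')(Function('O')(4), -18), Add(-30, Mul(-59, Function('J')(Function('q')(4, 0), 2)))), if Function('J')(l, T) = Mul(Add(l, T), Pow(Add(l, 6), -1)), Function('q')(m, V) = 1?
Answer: 0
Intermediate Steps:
Function('O')(U) = 0
Function('J')(l, T) = Mul(Pow(Add(6, l), -1), Add(T, l)) (Function('J')(l, T) = Mul(Add(T, l), Pow(Add(6, l), -1)) = Mul(Pow(Add(6, l), -1), Add(T, l)))
Function('t')(s, P) = Add(s, Mul(P, s)) (Function('t')(s, P) = Add(Mul(P, s), s) = Add(s, Mul(P, s)))
Mul(Function('t')(Function('O')(4), -18), Add(-30, Mul(-59, Function('J')(Function('q')(4, 0), 2)))) = Mul(Mul(0, Add(1, -18)), Add(-30, Mul(-59, Mul(Pow(Add(6, 1), -1), Add(2, 1))))) = Mul(Mul(0, -17), Add(-30, Mul(-59, Mul(Pow(7, -1), 3)))) = Mul(0, Add(-30, Mul(-59, Mul(Rational(1, 7), 3)))) = Mul(0, Add(-30, Mul(-59, Rational(3, 7)))) = Mul(0, Add(-30, Rational(-177, 7))) = Mul(0, Rational(-387, 7)) = 0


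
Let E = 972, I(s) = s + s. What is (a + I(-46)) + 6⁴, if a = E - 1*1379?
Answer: 797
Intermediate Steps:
I(s) = 2*s
a = -407 (a = 972 - 1*1379 = 972 - 1379 = -407)
(a + I(-46)) + 6⁴ = (-407 + 2*(-46)) + 6⁴ = (-407 - 92) + 1296 = -499 + 1296 = 797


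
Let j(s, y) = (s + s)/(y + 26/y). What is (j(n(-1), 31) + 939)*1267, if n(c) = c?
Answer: 167738311/141 ≈ 1.1896e+6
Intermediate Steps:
j(s, y) = 2*s/(y + 26/y) (j(s, y) = (2*s)/(y + 26/y) = 2*s/(y + 26/y))
(j(n(-1), 31) + 939)*1267 = (2*(-1)*31/(26 + 31**2) + 939)*1267 = (2*(-1)*31/(26 + 961) + 939)*1267 = (2*(-1)*31/987 + 939)*1267 = (2*(-1)*31*(1/987) + 939)*1267 = (-62/987 + 939)*1267 = (926731/987)*1267 = 167738311/141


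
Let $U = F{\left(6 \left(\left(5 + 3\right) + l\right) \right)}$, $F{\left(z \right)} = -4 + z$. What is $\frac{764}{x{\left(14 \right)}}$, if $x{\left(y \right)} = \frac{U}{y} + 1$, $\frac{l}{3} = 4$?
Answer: $\frac{5348}{65} \approx 82.277$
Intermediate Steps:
$l = 12$ ($l = 3 \cdot 4 = 12$)
$U = 116$ ($U = -4 + 6 \left(\left(5 + 3\right) + 12\right) = -4 + 6 \left(8 + 12\right) = -4 + 6 \cdot 20 = -4 + 120 = 116$)
$x{\left(y \right)} = 1 + \frac{116}{y}$ ($x{\left(y \right)} = \frac{116}{y} + 1 = 1 + \frac{116}{y}$)
$\frac{764}{x{\left(14 \right)}} = \frac{764}{\frac{1}{14} \left(116 + 14\right)} = \frac{764}{\frac{1}{14} \cdot 130} = \frac{764}{\frac{65}{7}} = 764 \cdot \frac{7}{65} = \frac{5348}{65}$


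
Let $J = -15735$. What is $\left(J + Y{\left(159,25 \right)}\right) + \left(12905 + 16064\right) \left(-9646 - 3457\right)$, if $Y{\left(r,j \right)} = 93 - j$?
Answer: $-379596474$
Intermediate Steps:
$\left(J + Y{\left(159,25 \right)}\right) + \left(12905 + 16064\right) \left(-9646 - 3457\right) = \left(-15735 + \left(93 - 25\right)\right) + \left(12905 + 16064\right) \left(-9646 - 3457\right) = \left(-15735 + \left(93 - 25\right)\right) + 28969 \left(-13103\right) = \left(-15735 + 68\right) - 379580807 = -15667 - 379580807 = -379596474$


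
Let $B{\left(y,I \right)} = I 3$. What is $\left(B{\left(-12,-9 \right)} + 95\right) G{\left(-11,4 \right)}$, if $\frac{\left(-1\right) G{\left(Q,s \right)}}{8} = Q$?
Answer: $5984$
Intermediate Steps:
$G{\left(Q,s \right)} = - 8 Q$
$B{\left(y,I \right)} = 3 I$
$\left(B{\left(-12,-9 \right)} + 95\right) G{\left(-11,4 \right)} = \left(3 \left(-9\right) + 95\right) \left(\left(-8\right) \left(-11\right)\right) = \left(-27 + 95\right) 88 = 68 \cdot 88 = 5984$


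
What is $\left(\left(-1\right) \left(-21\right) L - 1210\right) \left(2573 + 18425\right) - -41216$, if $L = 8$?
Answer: $-21838700$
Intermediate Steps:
$\left(\left(-1\right) \left(-21\right) L - 1210\right) \left(2573 + 18425\right) - -41216 = \left(\left(-1\right) \left(-21\right) 8 - 1210\right) \left(2573 + 18425\right) - -41216 = \left(21 \cdot 8 - 1210\right) 20998 + 41216 = \left(168 - 1210\right) 20998 + 41216 = \left(-1042\right) 20998 + 41216 = -21879916 + 41216 = -21838700$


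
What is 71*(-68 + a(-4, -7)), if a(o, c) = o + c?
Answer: -5609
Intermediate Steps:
a(o, c) = c + o
71*(-68 + a(-4, -7)) = 71*(-68 + (-7 - 4)) = 71*(-68 - 11) = 71*(-79) = -5609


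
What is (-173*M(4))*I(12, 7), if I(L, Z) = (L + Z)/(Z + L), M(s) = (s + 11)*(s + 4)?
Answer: -20760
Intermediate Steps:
M(s) = (4 + s)*(11 + s) (M(s) = (11 + s)*(4 + s) = (4 + s)*(11 + s))
I(L, Z) = 1 (I(L, Z) = (L + Z)/(L + Z) = 1)
(-173*M(4))*I(12, 7) = -173*(44 + 4² + 15*4)*1 = -173*(44 + 16 + 60)*1 = -173*120*1 = -20760*1 = -20760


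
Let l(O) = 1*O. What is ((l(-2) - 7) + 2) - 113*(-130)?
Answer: 14683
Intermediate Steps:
l(O) = O
((l(-2) - 7) + 2) - 113*(-130) = ((-2 - 7) + 2) - 113*(-130) = (-9 + 2) + 14690 = -7 + 14690 = 14683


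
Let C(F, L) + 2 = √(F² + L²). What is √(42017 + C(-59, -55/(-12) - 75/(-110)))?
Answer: √(183017340 + 33*√61135969)/66 ≈ 205.12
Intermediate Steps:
C(F, L) = -2 + √(F² + L²)
√(42017 + C(-59, -55/(-12) - 75/(-110))) = √(42017 + (-2 + √((-59)² + (-55/(-12) - 75/(-110))²))) = √(42017 + (-2 + √(3481 + (-55*(-1/12) - 75*(-1/110))²))) = √(42017 + (-2 + √(3481 + (55/12 + 15/22)²))) = √(42017 + (-2 + √(3481 + (695/132)²))) = √(42017 + (-2 + √(3481 + 483025/17424))) = √(42017 + (-2 + √(61135969/17424))) = √(42017 + (-2 + √61135969/132)) = √(42015 + √61135969/132)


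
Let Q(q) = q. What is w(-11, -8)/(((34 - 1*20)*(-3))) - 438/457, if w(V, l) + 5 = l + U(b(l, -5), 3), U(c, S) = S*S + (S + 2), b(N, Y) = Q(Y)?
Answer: -18853/19194 ≈ -0.98223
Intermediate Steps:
b(N, Y) = Y
U(c, S) = 2 + S + S² (U(c, S) = S² + (2 + S) = 2 + S + S²)
w(V, l) = 9 + l (w(V, l) = -5 + (l + (2 + 3 + 3²)) = -5 + (l + (2 + 3 + 9)) = -5 + (l + 14) = -5 + (14 + l) = 9 + l)
w(-11, -8)/(((34 - 1*20)*(-3))) - 438/457 = (9 - 8)/(((34 - 1*20)*(-3))) - 438/457 = 1/((34 - 20)*(-3)) - 438*1/457 = 1/(14*(-3)) - 438/457 = 1/(-42) - 438/457 = 1*(-1/42) - 438/457 = -1/42 - 438/457 = -18853/19194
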